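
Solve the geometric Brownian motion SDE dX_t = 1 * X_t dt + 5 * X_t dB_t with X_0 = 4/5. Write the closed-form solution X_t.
X_t = 4/5 * exp((-23/2) * t + (5) * B_t)

For GBM dX = mu X dt + sigma X dB with X_0 = x_0, apply Itô to Y = log X: dY = (mu - sigma^2/2) dt + sigma dB, so Y_t = log(x_0) + (mu - sigma^2/2) t + sigma B_t and hence X_t = x_0 * exp((mu - sigma^2/2) t + sigma B_t).
With mu = 1, sigma = 5, x_0 = 4/5, this gives:
  X_t = 4/5 * exp((-23/2) * t + (5) * B_t).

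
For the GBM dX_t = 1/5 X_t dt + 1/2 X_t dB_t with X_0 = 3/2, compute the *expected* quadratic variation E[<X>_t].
E[<X>_t] = 45*exp(13*t/20)/52 - 45/52

<X>_t = int_0^t ((1/2) * X_s)^2 ds. Taking expectation inside the integral: E[<X>_t] = (1/2)^2 * int_0^t E[X_s^2] ds. For GBM, E[X_s^2] = x_0^2 * exp((2 mu + sigma^2) s). Integrating:
  E[<X>_t] = (1/2)^2 * (3/2)^2 * (exp((2*(1/5) + (1/2)^2) t) - 1) / (2*(1/5) + (1/2)^2)
           = (1/2)^2 * (3/2)^2 * (exp((13/20) t) - 1) / (13/20) = 45*exp(13*t/20)/52 - 45/52.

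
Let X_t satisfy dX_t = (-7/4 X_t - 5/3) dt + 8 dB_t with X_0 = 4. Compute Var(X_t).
Var(X_t) = 128/7 - 128*exp(-7*t/2)/7

The variance V(t) = Var(X_t) satisfies V'(t) = 2 a V(t) + c^2 with V(0) = 0 (drift coefficient is linear in X, diffusion is constant). With a = -7/4, c = 8, the solution is
  V(t) = (c^2 / (2 a)) * (exp(2 a t) - 1)
       = (8^2 / (2*(-7/4))) * (exp((-7/2) t) - 1)
       = 128/7 - 128*exp(-7*t/2)/7.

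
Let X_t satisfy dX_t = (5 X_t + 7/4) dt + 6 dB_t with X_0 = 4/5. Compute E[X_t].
E[X_t] = 23*exp(5*t)/20 - 7/20

Taking expectations and using E[dB_t] = 0, the mean m(t) = E[X_t] satisfies the ODE m'(t) = a m(t) + b with m(0) = x_0. With a = 5, b = 7/4, x_0 = 4/5, the solution is
  m(t) = x_0 * exp(a t) + (b/a) * (exp(a t) - 1)
       = (4/5) * exp(5 t) + ((7/4)/5) * (exp(5 t) - 1)
       = 23*exp(5*t)/20 - 7/20.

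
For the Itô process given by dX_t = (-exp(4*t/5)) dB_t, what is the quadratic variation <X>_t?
<X>_t = 5*exp(8*t/5)/8 - 5/8

For an Itô process dX_t = a(t) dt + b(t) dB_t, the quadratic variation is <X>_t = int_0^t b(s)^2 ds (the drift term does not contribute). Here b(s) = -exp(4*s/5), so
  b(s)^2 = exp(8*s/5).
Integrating from 0 to t:
  <X>_t = int_0^t (exp(8*s/5)) ds = 5*exp(8*t/5)/8 - 5/8.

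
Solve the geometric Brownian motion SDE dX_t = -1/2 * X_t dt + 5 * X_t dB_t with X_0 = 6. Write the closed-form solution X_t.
X_t = 6 * exp((-13) * t + (5) * B_t)

For GBM dX = mu X dt + sigma X dB with X_0 = x_0, apply Itô to Y = log X: dY = (mu - sigma^2/2) dt + sigma dB, so Y_t = log(x_0) + (mu - sigma^2/2) t + sigma B_t and hence X_t = x_0 * exp((mu - sigma^2/2) t + sigma B_t).
With mu = -1/2, sigma = 5, x_0 = 6, this gives:
  X_t = 6 * exp((-13) * t + (5) * B_t).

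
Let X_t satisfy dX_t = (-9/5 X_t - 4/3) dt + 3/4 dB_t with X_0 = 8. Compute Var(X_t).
Var(X_t) = 5/32 - 5*exp(-18*t/5)/32

The variance V(t) = Var(X_t) satisfies V'(t) = 2 a V(t) + c^2 with V(0) = 0 (drift coefficient is linear in X, diffusion is constant). With a = -9/5, c = 3/4, the solution is
  V(t) = (c^2 / (2 a)) * (exp(2 a t) - 1)
       = ((3/4)^2 / (2*(-9/5))) * (exp((-18/5) t) - 1)
       = 5/32 - 5*exp(-18*t/5)/32.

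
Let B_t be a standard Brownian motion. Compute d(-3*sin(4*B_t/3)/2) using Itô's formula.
d(-3*sin(4*B_t/3)/2) = (4*sin(4*B_t/3)/3) dt + (-2*cos(4*B_t/3)) dB_t

Itô's formula for f(B_t) gives d f(B_t) = f'(B_t) dB_t + (1/2) f''(B_t) dt. Compute derivatives of f(x) = -3*sin(4*x/3)/2:
  f'(x)  = -2*cos(4*x/3)
  f''(x) = 8*sin(4*x/3)/3
Substitute x = B_t and multiply the f'' term by 1/2:
  drift     = (1/2) * (8*sin(4*x/3)/3) evaluated at B_t = 4*sin(4*B_t/3)/3
  diffusion = (-2*cos(4*x/3)) evaluated at B_t = -2*cos(4*B_t/3)
Therefore d(-3*sin(4*B_t/3)/2) = (4*sin(4*B_t/3)/3) dt + (-2*cos(4*B_t/3)) dB_t.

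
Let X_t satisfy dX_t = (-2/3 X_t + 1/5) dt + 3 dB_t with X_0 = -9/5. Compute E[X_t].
E[X_t] = 3/10 - 21*exp(-2*t/3)/10

Taking expectations and using E[dB_t] = 0, the mean m(t) = E[X_t] satisfies the ODE m'(t) = a m(t) + b with m(0) = x_0. With a = -2/3, b = 1/5, x_0 = -9/5, the solution is
  m(t) = x_0 * exp(a t) + (b/a) * (exp(a t) - 1)
       = (-9/5) * exp((-2/3) t) + ((1/5)/(-2/3)) * (exp((-2/3) t) - 1)
       = 3/10 - 21*exp(-2*t/3)/10.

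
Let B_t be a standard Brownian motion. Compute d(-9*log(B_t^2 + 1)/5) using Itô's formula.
d(-9*log(B_t^2 + 1)/5) = (9*(B_t^2 - 1)/(5*(B_t^2 + 1)^2)) dt + (-18*B_t/(5*B_t^2 + 5)) dB_t

Itô's formula for f(B_t) gives d f(B_t) = f'(B_t) dB_t + (1/2) f''(B_t) dt. Compute derivatives of f(x) = -9*log(x^2 + 1)/5:
  f'(x)  = -18*x/(5*x^2 + 5)
  f''(x) = 18*(x^2 - 1)/(5*(x^2 + 1)^2)
Substitute x = B_t and multiply the f'' term by 1/2:
  drift     = (1/2) * (18*(x^2 - 1)/(5*(x^2 + 1)^2)) evaluated at B_t = 9*(B_t^2 - 1)/(5*(B_t^2 + 1)^2)
  diffusion = (-18*x/(5*x^2 + 5)) evaluated at B_t = -18*B_t/(5*B_t^2 + 5)
Therefore d(-9*log(B_t^2 + 1)/5) = (9*(B_t^2 - 1)/(5*(B_t^2 + 1)^2)) dt + (-18*B_t/(5*B_t^2 + 5)) dB_t.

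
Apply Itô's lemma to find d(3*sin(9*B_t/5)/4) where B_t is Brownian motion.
d(3*sin(9*B_t/5)/4) = (-243*sin(9*B_t/5)/200) dt + (27*cos(9*B_t/5)/20) dB_t

Itô's formula for f(B_t) gives d f(B_t) = f'(B_t) dB_t + (1/2) f''(B_t) dt. Compute derivatives of f(x) = 3*sin(9*x/5)/4:
  f'(x)  = 27*cos(9*x/5)/20
  f''(x) = -243*sin(9*x/5)/100
Substitute x = B_t and multiply the f'' term by 1/2:
  drift     = (1/2) * (-243*sin(9*x/5)/100) evaluated at B_t = -243*sin(9*B_t/5)/200
  diffusion = (27*cos(9*x/5)/20) evaluated at B_t = 27*cos(9*B_t/5)/20
Therefore d(3*sin(9*B_t/5)/4) = (-243*sin(9*B_t/5)/200) dt + (27*cos(9*B_t/5)/20) dB_t.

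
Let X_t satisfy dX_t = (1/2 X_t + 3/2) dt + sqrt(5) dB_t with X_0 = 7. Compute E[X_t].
E[X_t] = 10*exp(t/2) - 3

Taking expectations and using E[dB_t] = 0, the mean m(t) = E[X_t] satisfies the ODE m'(t) = a m(t) + b with m(0) = x_0. With a = 1/2, b = 3/2, x_0 = 7, the solution is
  m(t) = x_0 * exp(a t) + (b/a) * (exp(a t) - 1)
       = 7 * exp((1/2) t) + ((3/2)/(1/2)) * (exp((1/2) t) - 1)
       = 10*exp(t/2) - 3.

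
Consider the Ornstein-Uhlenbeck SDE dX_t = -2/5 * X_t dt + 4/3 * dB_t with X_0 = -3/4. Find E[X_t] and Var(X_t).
E[X_t] = -3*exp(-2*t/5)/4; Var(X_t) = 20/9 - 20*exp(-4*t/5)/9

The OU SDE dX = -theta X dt + sigma dB admits the integrating factor exp(theta t): d(exp(theta t) X_t) = sigma exp(theta t) dB_t. Integrating from 0 to t:
  X_t = x_0 * exp(-theta t) + sigma * int_0^t exp(-theta (t-s)) dB_s.
The Itô integral has mean 0 and (by the Itô isometry) variance sigma^2 * int_0^t exp(-2 theta (t - s)) ds = sigma^2 * (1 - exp(-2 theta t)) / (2 theta).
With theta = 2/5, sigma = 4/3, x_0 = -3/4:
  E[X_t] = -3/4 * exp(-2/5 t) = -3*exp(-2*t/5)/4
  Var(X_t) = (4/3)^2 * (1 - exp(-2*2/5 t)) / (2 * 2/5) = 20/9 - 20*exp(-4*t/5)/9.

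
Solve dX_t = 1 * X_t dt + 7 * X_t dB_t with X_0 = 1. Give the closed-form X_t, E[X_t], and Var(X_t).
X_t = 1 * exp((-47/2) t + (7) B_t); E[X_t] = exp(t); Var(X_t) = exp(51*t) - exp(2*t)

For GBM dX = mu X dt + sigma X dB with X_0 = x_0, apply Itô to Y = log X: dY = (mu - sigma^2/2) dt + sigma dB, so Y_t = log(x_0) + (mu - sigma^2/2) t + sigma B_t and hence X_t = x_0 * exp((mu - sigma^2/2) t + sigma B_t).
With mu = 1, sigma = 7, x_0 = 1, this gives:
  X_t = 1 * exp((-47/2) * t + (7) * B_t).
Since sigma*B_t ~ Normal(0, sigma^2 t), E[exp(sigma*B_t)] = exp(sigma^2 t / 2); so E[X_t] = x_0 * exp((mu - sigma^2/2) t) * exp(sigma^2 t / 2) = x_0 * exp(mu t) = exp(t).
Var(X_t) = E[X_t^2] - (E[X_t])^2 = x_0^2 * exp(2 mu t) * (exp(sigma^2 t) - 1) = exp(51*t) - exp(2*t).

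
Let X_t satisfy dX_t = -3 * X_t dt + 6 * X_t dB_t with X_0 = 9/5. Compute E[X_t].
E[X_t] = 9*exp(-3*t)/5

For GBM dX = mu X dt + sigma X dB with X_0 = x_0, apply Itô to Y = log X: dY = (mu - sigma^2/2) dt + sigma dB, so Y_t = log(x_0) + (mu - sigma^2/2) t + sigma B_t and hence X_t = x_0 * exp((mu - sigma^2/2) t + sigma B_t).
With mu = -3, sigma = 6, x_0 = 9/5, this gives:
  X_t = 9/5 * exp((-21) * t + (6) * B_t).
Since sigma*B_t ~ Normal(0, sigma^2 t), E[exp(sigma*B_t)] = exp(sigma^2 t / 2); so E[X_t] = x_0 * exp((mu - sigma^2/2) t) * exp(sigma^2 t / 2) = x_0 * exp(mu t) = 9*exp(-3*t)/5.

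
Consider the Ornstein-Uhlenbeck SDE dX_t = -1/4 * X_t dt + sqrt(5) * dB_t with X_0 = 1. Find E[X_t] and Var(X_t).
E[X_t] = exp(-t/4); Var(X_t) = 10 - 10*exp(-t/2)

The OU SDE dX = -theta X dt + sigma dB admits the integrating factor exp(theta t): d(exp(theta t) X_t) = sigma exp(theta t) dB_t. Integrating from 0 to t:
  X_t = x_0 * exp(-theta t) + sigma * int_0^t exp(-theta (t-s)) dB_s.
The Itô integral has mean 0 and (by the Itô isometry) variance sigma^2 * int_0^t exp(-2 theta (t - s)) ds = sigma^2 * (1 - exp(-2 theta t)) / (2 theta).
With theta = 1/4, sigma = sqrt(5), x_0 = 1:
  E[X_t] = 1 * exp(-1/4 t) = exp(-t/4)
  Var(X_t) = (sqrt(5))^2 * (1 - exp(-2*1/4 t)) / (2 * 1/4) = 10 - 10*exp(-t/2).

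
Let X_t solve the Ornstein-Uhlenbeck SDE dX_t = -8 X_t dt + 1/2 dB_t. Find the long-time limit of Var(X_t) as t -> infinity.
lim Var(X_t) = 1/64

The OU SDE dX = -theta X dt + sigma dB admits the integrating factor exp(theta t): d(exp(theta t) X_t) = sigma exp(theta t) dB_t. Integrating from 0 to t gives X_t = x_0 * exp(-theta t) + sigma * int_0^t exp(-theta (t-s)) dB_s for any initial x_0. The Itô integral has variance (by the Itô isometry) sigma^2 * int_0^t exp(-2 theta (t - s)) ds = sigma^2 * (1 - exp(-2 theta t)) / (2 theta), independent of x_0.
With theta = 8, sigma = 1/2:
  Var(X_t) = (1/2)^2 * (1 - exp(-2*8 t)) / (2 * 8) = 1/64 - exp(-16*t)/64.
As t -> infinity, exp(-2*8 t) -> 0, so the stationary variance is sigma^2 / (2 theta) = 1/64.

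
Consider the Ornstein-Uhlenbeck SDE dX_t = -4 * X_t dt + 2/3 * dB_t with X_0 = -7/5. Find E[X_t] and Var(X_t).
E[X_t] = -7*exp(-4*t)/5; Var(X_t) = 1/18 - exp(-8*t)/18

The OU SDE dX = -theta X dt + sigma dB admits the integrating factor exp(theta t): d(exp(theta t) X_t) = sigma exp(theta t) dB_t. Integrating from 0 to t:
  X_t = x_0 * exp(-theta t) + sigma * int_0^t exp(-theta (t-s)) dB_s.
The Itô integral has mean 0 and (by the Itô isometry) variance sigma^2 * int_0^t exp(-2 theta (t - s)) ds = sigma^2 * (1 - exp(-2 theta t)) / (2 theta).
With theta = 4, sigma = 2/3, x_0 = -7/5:
  E[X_t] = -7/5 * exp(-4 t) = -7*exp(-4*t)/5
  Var(X_t) = (2/3)^2 * (1 - exp(-2*4 t)) / (2 * 4) = 1/18 - exp(-8*t)/18.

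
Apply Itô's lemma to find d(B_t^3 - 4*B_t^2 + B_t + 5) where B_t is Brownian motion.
d(B_t^3 - 4*B_t^2 + B_t + 5) = (3*B_t - 4) dt + (3*B_t^2 - 8*B_t + 1) dB_t

Itô's formula for f(B_t) gives d f(B_t) = f'(B_t) dB_t + (1/2) f''(B_t) dt. Compute derivatives of f(x) = x^3 - 4*x^2 + x + 5:
  f'(x)  = 3*x^2 - 8*x + 1
  f''(x) = 6*x - 8
Substitute x = B_t and multiply the f'' term by 1/2:
  drift     = (1/2) * (6*x - 8) evaluated at B_t = 3*B_t - 4
  diffusion = (3*x^2 - 8*x + 1) evaluated at B_t = 3*B_t^2 - 8*B_t + 1
Therefore d(B_t^3 - 4*B_t^2 + B_t + 5) = (3*B_t - 4) dt + (3*B_t^2 - 8*B_t + 1) dB_t.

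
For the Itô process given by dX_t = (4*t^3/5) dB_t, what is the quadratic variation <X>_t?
<X>_t = 16*t^7/175

For an Itô process dX_t = a(t) dt + b(t) dB_t, the quadratic variation is <X>_t = int_0^t b(s)^2 ds (the drift term does not contribute). Here b(s) = 4*s^3/5, so
  b(s)^2 = 16*s^6/25.
Integrating from 0 to t:
  <X>_t = int_0^t (16*s^6/25) ds = 16*t^7/175.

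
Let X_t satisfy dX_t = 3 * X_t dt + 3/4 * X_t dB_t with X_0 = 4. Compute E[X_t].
E[X_t] = 4*exp(3*t)

For GBM dX = mu X dt + sigma X dB with X_0 = x_0, apply Itô to Y = log X: dY = (mu - sigma^2/2) dt + sigma dB, so Y_t = log(x_0) + (mu - sigma^2/2) t + sigma B_t and hence X_t = x_0 * exp((mu - sigma^2/2) t + sigma B_t).
With mu = 3, sigma = 3/4, x_0 = 4, this gives:
  X_t = 4 * exp((87/32) * t + (3/4) * B_t).
Since sigma*B_t ~ Normal(0, sigma^2 t), E[exp(sigma*B_t)] = exp(sigma^2 t / 2); so E[X_t] = x_0 * exp((mu - sigma^2/2) t) * exp(sigma^2 t / 2) = x_0 * exp(mu t) = 4*exp(3*t).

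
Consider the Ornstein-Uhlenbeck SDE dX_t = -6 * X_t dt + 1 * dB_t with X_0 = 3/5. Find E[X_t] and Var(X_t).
E[X_t] = 3*exp(-6*t)/5; Var(X_t) = 1/12 - exp(-12*t)/12

The OU SDE dX = -theta X dt + sigma dB admits the integrating factor exp(theta t): d(exp(theta t) X_t) = sigma exp(theta t) dB_t. Integrating from 0 to t:
  X_t = x_0 * exp(-theta t) + sigma * int_0^t exp(-theta (t-s)) dB_s.
The Itô integral has mean 0 and (by the Itô isometry) variance sigma^2 * int_0^t exp(-2 theta (t - s)) ds = sigma^2 * (1 - exp(-2 theta t)) / (2 theta).
With theta = 6, sigma = 1, x_0 = 3/5:
  E[X_t] = 3/5 * exp(-6 t) = 3*exp(-6*t)/5
  Var(X_t) = (1)^2 * (1 - exp(-2*6 t)) / (2 * 6) = 1/12 - exp(-12*t)/12.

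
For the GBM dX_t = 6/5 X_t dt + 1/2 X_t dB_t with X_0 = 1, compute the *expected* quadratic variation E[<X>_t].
E[<X>_t] = 5*exp(53*t/20)/53 - 5/53

<X>_t = int_0^t ((1/2) * X_s)^2 ds. Taking expectation inside the integral: E[<X>_t] = (1/2)^2 * int_0^t E[X_s^2] ds. For GBM, E[X_s^2] = x_0^2 * exp((2 mu + sigma^2) s). Integrating:
  E[<X>_t] = (1/2)^2 * 1^2 * (exp((2*(6/5) + (1/2)^2) t) - 1) / (2*(6/5) + (1/2)^2)
           = (1/2)^2 * 1^2 * (exp((53/20) t) - 1) / (53/20) = 5*exp(53*t/20)/53 - 5/53.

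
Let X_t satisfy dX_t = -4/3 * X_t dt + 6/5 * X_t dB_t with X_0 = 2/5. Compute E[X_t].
E[X_t] = 2*exp(-4*t/3)/5

For GBM dX = mu X dt + sigma X dB with X_0 = x_0, apply Itô to Y = log X: dY = (mu - sigma^2/2) dt + sigma dB, so Y_t = log(x_0) + (mu - sigma^2/2) t + sigma B_t and hence X_t = x_0 * exp((mu - sigma^2/2) t + sigma B_t).
With mu = -4/3, sigma = 6/5, x_0 = 2/5, this gives:
  X_t = 2/5 * exp((-154/75) * t + (6/5) * B_t).
Since sigma*B_t ~ Normal(0, sigma^2 t), E[exp(sigma*B_t)] = exp(sigma^2 t / 2); so E[X_t] = x_0 * exp((mu - sigma^2/2) t) * exp(sigma^2 t / 2) = x_0 * exp(mu t) = 2*exp(-4*t/3)/5.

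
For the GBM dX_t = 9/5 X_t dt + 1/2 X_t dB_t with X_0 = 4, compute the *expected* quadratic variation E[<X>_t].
E[<X>_t] = 80*exp(77*t/20)/77 - 80/77

<X>_t = int_0^t ((1/2) * X_s)^2 ds. Taking expectation inside the integral: E[<X>_t] = (1/2)^2 * int_0^t E[X_s^2] ds. For GBM, E[X_s^2] = x_0^2 * exp((2 mu + sigma^2) s). Integrating:
  E[<X>_t] = (1/2)^2 * 4^2 * (exp((2*(9/5) + (1/2)^2) t) - 1) / (2*(9/5) + (1/2)^2)
           = (1/2)^2 * 4^2 * (exp((77/20) t) - 1) / (77/20) = 80*exp(77*t/20)/77 - 80/77.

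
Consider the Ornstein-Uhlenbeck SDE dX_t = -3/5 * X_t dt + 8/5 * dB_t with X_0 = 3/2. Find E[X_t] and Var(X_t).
E[X_t] = 3*exp(-3*t/5)/2; Var(X_t) = 32/15 - 32*exp(-6*t/5)/15

The OU SDE dX = -theta X dt + sigma dB admits the integrating factor exp(theta t): d(exp(theta t) X_t) = sigma exp(theta t) dB_t. Integrating from 0 to t:
  X_t = x_0 * exp(-theta t) + sigma * int_0^t exp(-theta (t-s)) dB_s.
The Itô integral has mean 0 and (by the Itô isometry) variance sigma^2 * int_0^t exp(-2 theta (t - s)) ds = sigma^2 * (1 - exp(-2 theta t)) / (2 theta).
With theta = 3/5, sigma = 8/5, x_0 = 3/2:
  E[X_t] = 3/2 * exp(-3/5 t) = 3*exp(-3*t/5)/2
  Var(X_t) = (8/5)^2 * (1 - exp(-2*3/5 t)) / (2 * 3/5) = 32/15 - 32*exp(-6*t/5)/15.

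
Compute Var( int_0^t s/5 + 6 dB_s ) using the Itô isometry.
Var = t*(t^2 + 90*t + 2700)/75

The Itô integral of a deterministic integrand f(s) has mean 0 because each increment f(s) * (B_{s+ds} - B_s) has mean 0. By the Itô isometry:
  Var( int_0^t f(s) dB_s ) = E[ (int_0^t f(s) dB_s)^2 ] = int_0^t f(s)^2 ds.
Here f(s) = s/5 + 6, so f(s)^2 = (s + 30)^2/25. Integrate:
  int_0^t ((s + 30)^2/25) ds = t*(t^2 + 90*t + 2700)/75.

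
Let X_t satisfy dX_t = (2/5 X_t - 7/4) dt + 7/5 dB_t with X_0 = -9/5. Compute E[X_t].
E[X_t] = 35/8 - 247*exp(2*t/5)/40

Taking expectations and using E[dB_t] = 0, the mean m(t) = E[X_t] satisfies the ODE m'(t) = a m(t) + b with m(0) = x_0. With a = 2/5, b = -7/4, x_0 = -9/5, the solution is
  m(t) = x_0 * exp(a t) + (b/a) * (exp(a t) - 1)
       = (-9/5) * exp((2/5) t) + ((-7/4)/(2/5)) * (exp((2/5) t) - 1)
       = 35/8 - 247*exp(2*t/5)/40.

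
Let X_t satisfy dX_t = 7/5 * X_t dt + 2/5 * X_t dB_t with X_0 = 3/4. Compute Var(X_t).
Var(X_t) = 9*(exp(4*t/25) - 1)*exp(14*t/5)/16

For GBM dX = mu X dt + sigma X dB with X_0 = x_0, apply Itô to Y = log X: dY = (mu - sigma^2/2) dt + sigma dB, so Y_t = log(x_0) + (mu - sigma^2/2) t + sigma B_t and hence X_t = x_0 * exp((mu - sigma^2/2) t + sigma B_t).
With mu = 7/5, sigma = 2/5, x_0 = 3/4, this gives:
  X_t = 3/4 * exp((33/25) * t + (2/5) * B_t).
Since sigma*B_t ~ Normal(0, sigma^2 t), E[exp(sigma*B_t)] = exp(sigma^2 t / 2); so E[X_t] = x_0 * exp((mu - sigma^2/2) t) * exp(sigma^2 t / 2) = x_0 * exp(mu t) = 3*exp(7*t/5)/4.
Var(X_t) = E[X_t^2] - (E[X_t])^2 = x_0^2 * exp(2 mu t) * (exp(sigma^2 t) - 1) = 9*(exp(4*t/25) - 1)*exp(14*t/5)/16.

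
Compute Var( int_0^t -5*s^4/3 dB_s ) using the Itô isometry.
Var = 25*t^9/81

The Itô integral of a deterministic integrand f(s) has mean 0 because each increment f(s) * (B_{s+ds} - B_s) has mean 0. By the Itô isometry:
  Var( int_0^t f(s) dB_s ) = E[ (int_0^t f(s) dB_s)^2 ] = int_0^t f(s)^2 ds.
Here f(s) = -5*s^4/3, so f(s)^2 = 25*s^8/9. Integrate:
  int_0^t (25*s^8/9) ds = 25*t^9/81.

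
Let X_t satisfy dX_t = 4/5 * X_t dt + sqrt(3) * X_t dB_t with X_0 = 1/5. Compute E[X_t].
E[X_t] = exp(4*t/5)/5

For GBM dX = mu X dt + sigma X dB with X_0 = x_0, apply Itô to Y = log X: dY = (mu - sigma^2/2) dt + sigma dB, so Y_t = log(x_0) + (mu - sigma^2/2) t + sigma B_t and hence X_t = x_0 * exp((mu - sigma^2/2) t + sigma B_t).
With mu = 4/5, sigma = sqrt(3), x_0 = 1/5, this gives:
  X_t = 1/5 * exp((-7/10) * t + (sqrt(3)) * B_t).
Since sigma*B_t ~ Normal(0, sigma^2 t), E[exp(sigma*B_t)] = exp(sigma^2 t / 2); so E[X_t] = x_0 * exp((mu - sigma^2/2) t) * exp(sigma^2 t / 2) = x_0 * exp(mu t) = exp(4*t/5)/5.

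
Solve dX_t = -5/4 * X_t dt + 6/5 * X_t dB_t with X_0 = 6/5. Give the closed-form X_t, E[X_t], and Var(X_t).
X_t = 6/5 * exp((-197/100) t + (6/5) B_t); E[X_t] = 6*exp(-5*t/4)/5; Var(X_t) = (36*exp(36*t/25) - 36)*exp(-5*t/2)/25

For GBM dX = mu X dt + sigma X dB with X_0 = x_0, apply Itô to Y = log X: dY = (mu - sigma^2/2) dt + sigma dB, so Y_t = log(x_0) + (mu - sigma^2/2) t + sigma B_t and hence X_t = x_0 * exp((mu - sigma^2/2) t + sigma B_t).
With mu = -5/4, sigma = 6/5, x_0 = 6/5, this gives:
  X_t = 6/5 * exp((-197/100) * t + (6/5) * B_t).
Since sigma*B_t ~ Normal(0, sigma^2 t), E[exp(sigma*B_t)] = exp(sigma^2 t / 2); so E[X_t] = x_0 * exp((mu - sigma^2/2) t) * exp(sigma^2 t / 2) = x_0 * exp(mu t) = 6*exp(-5*t/4)/5.
Var(X_t) = E[X_t^2] - (E[X_t])^2 = x_0^2 * exp(2 mu t) * (exp(sigma^2 t) - 1) = (36*exp(36*t/25) - 36)*exp(-5*t/2)/25.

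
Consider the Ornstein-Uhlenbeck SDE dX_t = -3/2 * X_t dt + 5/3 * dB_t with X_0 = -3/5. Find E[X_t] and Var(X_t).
E[X_t] = -3*exp(-3*t/2)/5; Var(X_t) = 25/27 - 25*exp(-3*t)/27

The OU SDE dX = -theta X dt + sigma dB admits the integrating factor exp(theta t): d(exp(theta t) X_t) = sigma exp(theta t) dB_t. Integrating from 0 to t:
  X_t = x_0 * exp(-theta t) + sigma * int_0^t exp(-theta (t-s)) dB_s.
The Itô integral has mean 0 and (by the Itô isometry) variance sigma^2 * int_0^t exp(-2 theta (t - s)) ds = sigma^2 * (1 - exp(-2 theta t)) / (2 theta).
With theta = 3/2, sigma = 5/3, x_0 = -3/5:
  E[X_t] = -3/5 * exp(-3/2 t) = -3*exp(-3*t/2)/5
  Var(X_t) = (5/3)^2 * (1 - exp(-2*3/2 t)) / (2 * 3/2) = 25/27 - 25*exp(-3*t)/27.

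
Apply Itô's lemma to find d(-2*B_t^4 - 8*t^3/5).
d(-2*B_t^4 - 8*t^3/5) = (-12*B_t^2 - 24*t^2/5) dt + (-8*B_t^3) dB_t

Itô's formula for f(t, x): d f(t, B_t) = (f_t + (1/2) f_xx) dt + f_x dB_t. Compute partials of f(t, x) = -8*t^3/5 - 2*x^4:
  f_t(t,x)  = -24*t^2/5
  f_x(t,x)  = -8*x^3
  f_xx(t,x) = -24*x^2
Assemble drift = f_t + (1/2) f_xx = -24*t^2/5 - 12*x^2 and diffusion = f_x = -8*x^3. Substituting x = B_t:
  d(-2*B_t^4 - 8*t^3/5) = (-12*B_t^2 - 24*t^2/5) dt + (-8*B_t^3) dB_t.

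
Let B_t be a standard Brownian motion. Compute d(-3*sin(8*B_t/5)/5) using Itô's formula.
d(-3*sin(8*B_t/5)/5) = (96*sin(8*B_t/5)/125) dt + (-24*cos(8*B_t/5)/25) dB_t

Itô's formula for f(B_t) gives d f(B_t) = f'(B_t) dB_t + (1/2) f''(B_t) dt. Compute derivatives of f(x) = -3*sin(8*x/5)/5:
  f'(x)  = -24*cos(8*x/5)/25
  f''(x) = 192*sin(8*x/5)/125
Substitute x = B_t and multiply the f'' term by 1/2:
  drift     = (1/2) * (192*sin(8*x/5)/125) evaluated at B_t = 96*sin(8*B_t/5)/125
  diffusion = (-24*cos(8*x/5)/25) evaluated at B_t = -24*cos(8*B_t/5)/25
Therefore d(-3*sin(8*B_t/5)/5) = (96*sin(8*B_t/5)/125) dt + (-24*cos(8*B_t/5)/25) dB_t.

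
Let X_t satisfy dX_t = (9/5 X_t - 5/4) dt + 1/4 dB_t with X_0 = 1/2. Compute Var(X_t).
Var(X_t) = 5*exp(18*t/5)/288 - 5/288

The variance V(t) = Var(X_t) satisfies V'(t) = 2 a V(t) + c^2 with V(0) = 0 (drift coefficient is linear in X, diffusion is constant). With a = 9/5, c = 1/4, the solution is
  V(t) = (c^2 / (2 a)) * (exp(2 a t) - 1)
       = ((1/4)^2 / (2*(9/5))) * (exp((18/5) t) - 1)
       = 5*exp(18*t/5)/288 - 5/288.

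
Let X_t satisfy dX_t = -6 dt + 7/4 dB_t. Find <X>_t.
<X>_t = 49*t/16

For an Itô process dX_t = a(t) dt + b(t) dB_t, the quadratic variation is <X>_t = int_0^t b(s)^2 ds (the drift term does not contribute). Here b(s) = 7/4, so
  b(s)^2 = 49/16.
Integrating from 0 to t:
  <X>_t = int_0^t (49/16) ds = 49*t/16.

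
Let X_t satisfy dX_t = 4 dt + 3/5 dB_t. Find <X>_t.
<X>_t = 9*t/25

For an Itô process dX_t = a(t) dt + b(t) dB_t, the quadratic variation is <X>_t = int_0^t b(s)^2 ds (the drift term does not contribute). Here b(s) = 3/5, so
  b(s)^2 = 9/25.
Integrating from 0 to t:
  <X>_t = int_0^t (9/25) ds = 9*t/25.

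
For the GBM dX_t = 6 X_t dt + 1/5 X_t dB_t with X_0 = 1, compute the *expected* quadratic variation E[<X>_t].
E[<X>_t] = exp(301*t/25)/301 - 1/301

<X>_t = int_0^t ((1/5) * X_s)^2 ds. Taking expectation inside the integral: E[<X>_t] = (1/5)^2 * int_0^t E[X_s^2] ds. For GBM, E[X_s^2] = x_0^2 * exp((2 mu + sigma^2) s). Integrating:
  E[<X>_t] = (1/5)^2 * 1^2 * (exp((2*6 + (1/5)^2) t) - 1) / (2*6 + (1/5)^2)
           = (1/5)^2 * 1^2 * (exp((301/25) t) - 1) / (301/25) = exp(301*t/25)/301 - 1/301.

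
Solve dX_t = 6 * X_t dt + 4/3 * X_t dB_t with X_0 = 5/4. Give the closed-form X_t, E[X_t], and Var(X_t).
X_t = 5/4 * exp((46/9) t + (4/3) B_t); E[X_t] = 5*exp(6*t)/4; Var(X_t) = 25*(exp(16*t/9) - 1)*exp(12*t)/16

For GBM dX = mu X dt + sigma X dB with X_0 = x_0, apply Itô to Y = log X: dY = (mu - sigma^2/2) dt + sigma dB, so Y_t = log(x_0) + (mu - sigma^2/2) t + sigma B_t and hence X_t = x_0 * exp((mu - sigma^2/2) t + sigma B_t).
With mu = 6, sigma = 4/3, x_0 = 5/4, this gives:
  X_t = 5/4 * exp((46/9) * t + (4/3) * B_t).
Since sigma*B_t ~ Normal(0, sigma^2 t), E[exp(sigma*B_t)] = exp(sigma^2 t / 2); so E[X_t] = x_0 * exp((mu - sigma^2/2) t) * exp(sigma^2 t / 2) = x_0 * exp(mu t) = 5*exp(6*t)/4.
Var(X_t) = E[X_t^2] - (E[X_t])^2 = x_0^2 * exp(2 mu t) * (exp(sigma^2 t) - 1) = 25*(exp(16*t/9) - 1)*exp(12*t)/16.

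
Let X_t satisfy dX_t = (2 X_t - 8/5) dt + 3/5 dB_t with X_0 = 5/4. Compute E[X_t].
E[X_t] = 9*exp(2*t)/20 + 4/5

Taking expectations and using E[dB_t] = 0, the mean m(t) = E[X_t] satisfies the ODE m'(t) = a m(t) + b with m(0) = x_0. With a = 2, b = -8/5, x_0 = 5/4, the solution is
  m(t) = x_0 * exp(a t) + (b/a) * (exp(a t) - 1)
       = (5/4) * exp(2 t) + ((-8/5)/2) * (exp(2 t) - 1)
       = 9*exp(2*t)/20 + 4/5.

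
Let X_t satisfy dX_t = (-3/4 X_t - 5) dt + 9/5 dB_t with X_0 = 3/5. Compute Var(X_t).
Var(X_t) = 54/25 - 54*exp(-3*t/2)/25

The variance V(t) = Var(X_t) satisfies V'(t) = 2 a V(t) + c^2 with V(0) = 0 (drift coefficient is linear in X, diffusion is constant). With a = -3/4, c = 9/5, the solution is
  V(t) = (c^2 / (2 a)) * (exp(2 a t) - 1)
       = ((9/5)^2 / (2*(-3/4))) * (exp((-3/2) t) - 1)
       = 54/25 - 54*exp(-3*t/2)/25.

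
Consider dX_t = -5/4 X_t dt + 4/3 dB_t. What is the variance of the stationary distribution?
lim Var(X_t) = 32/45

The OU SDE dX = -theta X dt + sigma dB admits the integrating factor exp(theta t): d(exp(theta t) X_t) = sigma exp(theta t) dB_t. Integrating from 0 to t gives X_t = x_0 * exp(-theta t) + sigma * int_0^t exp(-theta (t-s)) dB_s for any initial x_0. The Itô integral has variance (by the Itô isometry) sigma^2 * int_0^t exp(-2 theta (t - s)) ds = sigma^2 * (1 - exp(-2 theta t)) / (2 theta), independent of x_0.
With theta = 5/4, sigma = 4/3:
  Var(X_t) = (4/3)^2 * (1 - exp(-2*5/4 t)) / (2 * 5/4) = 32/45 - 32*exp(-5*t/2)/45.
As t -> infinity, exp(-2*5/4 t) -> 0, so the stationary variance is sigma^2 / (2 theta) = 32/45.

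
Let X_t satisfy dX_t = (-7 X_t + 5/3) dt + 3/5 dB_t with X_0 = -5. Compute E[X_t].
E[X_t] = 5/21 - 110*exp(-7*t)/21

Taking expectations and using E[dB_t] = 0, the mean m(t) = E[X_t] satisfies the ODE m'(t) = a m(t) + b with m(0) = x_0. With a = -7, b = 5/3, x_0 = -5, the solution is
  m(t) = x_0 * exp(a t) + (b/a) * (exp(a t) - 1)
       = (-5) * exp((-7) t) + ((5/3)/(-7)) * (exp((-7) t) - 1)
       = 5/21 - 110*exp(-7*t)/21.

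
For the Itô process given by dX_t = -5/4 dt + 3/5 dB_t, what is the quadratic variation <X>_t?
<X>_t = 9*t/25

For an Itô process dX_t = a(t) dt + b(t) dB_t, the quadratic variation is <X>_t = int_0^t b(s)^2 ds (the drift term does not contribute). Here b(s) = 3/5, so
  b(s)^2 = 9/25.
Integrating from 0 to t:
  <X>_t = int_0^t (9/25) ds = 9*t/25.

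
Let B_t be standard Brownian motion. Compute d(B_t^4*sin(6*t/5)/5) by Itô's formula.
d(B_t^4*sin(6*t/5)/5) = (6*B_t^2*(B_t^2*cos(6*t/5) + 5*sin(6*t/5))/25) dt + (4*B_t^3*sin(6*t/5)/5) dB_t

Itô's formula for f(t, x): d f(t, B_t) = (f_t + (1/2) f_xx) dt + f_x dB_t. Compute partials of f(t, x) = x^4*sin(6*t/5)/5:
  f_t(t,x)  = 6*x^4*cos(6*t/5)/25
  f_x(t,x)  = 4*x^3*sin(6*t/5)/5
  f_xx(t,x) = 12*x^2*sin(6*t/5)/5
Assemble drift = f_t + (1/2) f_xx = 6*x^2*(x^2*cos(6*t/5) + 5*sin(6*t/5))/25 and diffusion = f_x = 4*x^3*sin(6*t/5)/5. Substituting x = B_t:
  d(B_t^4*sin(6*t/5)/5) = (6*B_t^2*(B_t^2*cos(6*t/5) + 5*sin(6*t/5))/25) dt + (4*B_t^3*sin(6*t/5)/5) dB_t.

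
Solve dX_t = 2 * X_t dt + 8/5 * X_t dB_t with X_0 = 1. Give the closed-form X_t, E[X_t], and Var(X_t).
X_t = 1 * exp((18/25) t + (8/5) B_t); E[X_t] = exp(2*t); Var(X_t) = exp(164*t/25) - exp(4*t)

For GBM dX = mu X dt + sigma X dB with X_0 = x_0, apply Itô to Y = log X: dY = (mu - sigma^2/2) dt + sigma dB, so Y_t = log(x_0) + (mu - sigma^2/2) t + sigma B_t and hence X_t = x_0 * exp((mu - sigma^2/2) t + sigma B_t).
With mu = 2, sigma = 8/5, x_0 = 1, this gives:
  X_t = 1 * exp((18/25) * t + (8/5) * B_t).
Since sigma*B_t ~ Normal(0, sigma^2 t), E[exp(sigma*B_t)] = exp(sigma^2 t / 2); so E[X_t] = x_0 * exp((mu - sigma^2/2) t) * exp(sigma^2 t / 2) = x_0 * exp(mu t) = exp(2*t).
Var(X_t) = E[X_t^2] - (E[X_t])^2 = x_0^2 * exp(2 mu t) * (exp(sigma^2 t) - 1) = exp(164*t/25) - exp(4*t).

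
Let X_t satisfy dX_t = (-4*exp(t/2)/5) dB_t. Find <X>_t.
<X>_t = 16*exp(t)/25 - 16/25

For an Itô process dX_t = a(t) dt + b(t) dB_t, the quadratic variation is <X>_t = int_0^t b(s)^2 ds (the drift term does not contribute). Here b(s) = -4*exp(s/2)/5, so
  b(s)^2 = 16*exp(s)/25.
Integrating from 0 to t:
  <X>_t = int_0^t (16*exp(s)/25) ds = 16*exp(t)/25 - 16/25.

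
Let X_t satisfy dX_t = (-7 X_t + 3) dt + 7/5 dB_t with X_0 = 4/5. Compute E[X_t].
E[X_t] = 3/7 + 13*exp(-7*t)/35

Taking expectations and using E[dB_t] = 0, the mean m(t) = E[X_t] satisfies the ODE m'(t) = a m(t) + b with m(0) = x_0. With a = -7, b = 3, x_0 = 4/5, the solution is
  m(t) = x_0 * exp(a t) + (b/a) * (exp(a t) - 1)
       = (4/5) * exp((-7) t) + (3/(-7)) * (exp((-7) t) - 1)
       = 3/7 + 13*exp(-7*t)/35.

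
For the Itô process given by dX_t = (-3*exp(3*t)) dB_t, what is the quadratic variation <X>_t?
<X>_t = 3*exp(6*t)/2 - 3/2

For an Itô process dX_t = a(t) dt + b(t) dB_t, the quadratic variation is <X>_t = int_0^t b(s)^2 ds (the drift term does not contribute). Here b(s) = -3*exp(3*s), so
  b(s)^2 = 9*exp(6*s).
Integrating from 0 to t:
  <X>_t = int_0^t (9*exp(6*s)) ds = 3*exp(6*t)/2 - 3/2.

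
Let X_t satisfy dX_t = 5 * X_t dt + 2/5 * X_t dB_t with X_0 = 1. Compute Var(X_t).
Var(X_t) = exp(254*t/25) - exp(10*t)

For GBM dX = mu X dt + sigma X dB with X_0 = x_0, apply Itô to Y = log X: dY = (mu - sigma^2/2) dt + sigma dB, so Y_t = log(x_0) + (mu - sigma^2/2) t + sigma B_t and hence X_t = x_0 * exp((mu - sigma^2/2) t + sigma B_t).
With mu = 5, sigma = 2/5, x_0 = 1, this gives:
  X_t = 1 * exp((123/25) * t + (2/5) * B_t).
Since sigma*B_t ~ Normal(0, sigma^2 t), E[exp(sigma*B_t)] = exp(sigma^2 t / 2); so E[X_t] = x_0 * exp((mu - sigma^2/2) t) * exp(sigma^2 t / 2) = x_0 * exp(mu t) = exp(5*t).
Var(X_t) = E[X_t^2] - (E[X_t])^2 = x_0^2 * exp(2 mu t) * (exp(sigma^2 t) - 1) = exp(254*t/25) - exp(10*t).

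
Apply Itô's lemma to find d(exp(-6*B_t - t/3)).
d(exp(-6*B_t - t/3)) = (53*exp(-6*B_t - t/3)/3) dt + (-6*exp(-6*B_t - t/3)) dB_t

Itô's formula for f(t, x): d f(t, B_t) = (f_t + (1/2) f_xx) dt + f_x dB_t. Compute partials of f(t, x) = exp(-t/3 - 6*x):
  f_t(t,x)  = -exp(-t/3 - 6*x)/3
  f_x(t,x)  = -6*exp(-t/3 - 6*x)
  f_xx(t,x) = 36*exp(-t/3 - 6*x)
Assemble drift = f_t + (1/2) f_xx = 53*exp(-t/3 - 6*x)/3 and diffusion = f_x = -6*exp(-t/3 - 6*x). Substituting x = B_t:
  d(exp(-6*B_t - t/3)) = (53*exp(-6*B_t - t/3)/3) dt + (-6*exp(-6*B_t - t/3)) dB_t.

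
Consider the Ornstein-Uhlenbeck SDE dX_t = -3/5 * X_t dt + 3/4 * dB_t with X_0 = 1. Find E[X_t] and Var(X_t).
E[X_t] = exp(-3*t/5); Var(X_t) = 15/32 - 15*exp(-6*t/5)/32

The OU SDE dX = -theta X dt + sigma dB admits the integrating factor exp(theta t): d(exp(theta t) X_t) = sigma exp(theta t) dB_t. Integrating from 0 to t:
  X_t = x_0 * exp(-theta t) + sigma * int_0^t exp(-theta (t-s)) dB_s.
The Itô integral has mean 0 and (by the Itô isometry) variance sigma^2 * int_0^t exp(-2 theta (t - s)) ds = sigma^2 * (1 - exp(-2 theta t)) / (2 theta).
With theta = 3/5, sigma = 3/4, x_0 = 1:
  E[X_t] = 1 * exp(-3/5 t) = exp(-3*t/5)
  Var(X_t) = (3/4)^2 * (1 - exp(-2*3/5 t)) / (2 * 3/5) = 15/32 - 15*exp(-6*t/5)/32.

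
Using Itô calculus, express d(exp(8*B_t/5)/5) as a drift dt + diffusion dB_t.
d(exp(8*B_t/5)/5) = (32*exp(8*B_t/5)/125) dt + (8*exp(8*B_t/5)/25) dB_t

Itô's formula for f(B_t) gives d f(B_t) = f'(B_t) dB_t + (1/2) f''(B_t) dt. Compute derivatives of f(x) = exp(8*x/5)/5:
  f'(x)  = 8*exp(8*x/5)/25
  f''(x) = 64*exp(8*x/5)/125
Substitute x = B_t and multiply the f'' term by 1/2:
  drift     = (1/2) * (64*exp(8*x/5)/125) evaluated at B_t = 32*exp(8*B_t/5)/125
  diffusion = (8*exp(8*x/5)/25) evaluated at B_t = 8*exp(8*B_t/5)/25
Therefore d(exp(8*B_t/5)/5) = (32*exp(8*B_t/5)/125) dt + (8*exp(8*B_t/5)/25) dB_t.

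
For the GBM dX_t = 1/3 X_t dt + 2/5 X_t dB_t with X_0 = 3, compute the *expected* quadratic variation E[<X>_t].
E[<X>_t] = 54*exp(62*t/75)/31 - 54/31

<X>_t = int_0^t ((2/5) * X_s)^2 ds. Taking expectation inside the integral: E[<X>_t] = (2/5)^2 * int_0^t E[X_s^2] ds. For GBM, E[X_s^2] = x_0^2 * exp((2 mu + sigma^2) s). Integrating:
  E[<X>_t] = (2/5)^2 * 3^2 * (exp((2*(1/3) + (2/5)^2) t) - 1) / (2*(1/3) + (2/5)^2)
           = (2/5)^2 * 3^2 * (exp((62/75) t) - 1) / (62/75) = 54*exp(62*t/75)/31 - 54/31.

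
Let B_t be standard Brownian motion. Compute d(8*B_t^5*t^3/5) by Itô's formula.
d(8*B_t^5*t^3/5) = (B_t^3*t^2*(24*B_t^2/5 + 16*t)) dt + (8*B_t^4*t^3) dB_t

Itô's formula for f(t, x): d f(t, B_t) = (f_t + (1/2) f_xx) dt + f_x dB_t. Compute partials of f(t, x) = 8*t^3*x^5/5:
  f_t(t,x)  = 24*t^2*x^5/5
  f_x(t,x)  = 8*t^3*x^4
  f_xx(t,x) = 32*t^3*x^3
Assemble drift = f_t + (1/2) f_xx = t^2*x^3*(16*t + 24*x^2/5) and diffusion = f_x = 8*t^3*x^4. Substituting x = B_t:
  d(8*B_t^5*t^3/5) = (B_t^3*t^2*(24*B_t^2/5 + 16*t)) dt + (8*B_t^4*t^3) dB_t.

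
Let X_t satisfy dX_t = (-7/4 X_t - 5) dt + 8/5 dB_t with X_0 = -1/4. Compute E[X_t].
E[X_t] = -20/7 + 73*exp(-7*t/4)/28

Taking expectations and using E[dB_t] = 0, the mean m(t) = E[X_t] satisfies the ODE m'(t) = a m(t) + b with m(0) = x_0. With a = -7/4, b = -5, x_0 = -1/4, the solution is
  m(t) = x_0 * exp(a t) + (b/a) * (exp(a t) - 1)
       = (-1/4) * exp((-7/4) t) + ((-5)/(-7/4)) * (exp((-7/4) t) - 1)
       = -20/7 + 73*exp(-7*t/4)/28.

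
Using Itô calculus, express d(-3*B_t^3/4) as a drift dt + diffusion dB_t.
d(-3*B_t^3/4) = (-9*B_t/4) dt + (-9*B_t^2/4) dB_t

Itô's formula for f(B_t) gives d f(B_t) = f'(B_t) dB_t + (1/2) f''(B_t) dt. Compute derivatives of f(x) = -3*x^3/4:
  f'(x)  = -9*x^2/4
  f''(x) = -9*x/2
Substitute x = B_t and multiply the f'' term by 1/2:
  drift     = (1/2) * (-9*x/2) evaluated at B_t = -9*B_t/4
  diffusion = (-9*x^2/4) evaluated at B_t = -9*B_t^2/4
Therefore d(-3*B_t^3/4) = (-9*B_t/4) dt + (-9*B_t^2/4) dB_t.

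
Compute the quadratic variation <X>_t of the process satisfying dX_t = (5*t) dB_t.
<X>_t = 25*t^3/3

For an Itô process dX_t = a(t) dt + b(t) dB_t, the quadratic variation is <X>_t = int_0^t b(s)^2 ds (the drift term does not contribute). Here b(s) = 5*s, so
  b(s)^2 = 25*s^2.
Integrating from 0 to t:
  <X>_t = int_0^t (25*s^2) ds = 25*t^3/3.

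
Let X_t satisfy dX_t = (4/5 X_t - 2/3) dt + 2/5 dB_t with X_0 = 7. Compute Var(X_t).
Var(X_t) = exp(8*t/5)/10 - 1/10

The variance V(t) = Var(X_t) satisfies V'(t) = 2 a V(t) + c^2 with V(0) = 0 (drift coefficient is linear in X, diffusion is constant). With a = 4/5, c = 2/5, the solution is
  V(t) = (c^2 / (2 a)) * (exp(2 a t) - 1)
       = ((2/5)^2 / (2*(4/5))) * (exp((8/5) t) - 1)
       = exp(8*t/5)/10 - 1/10.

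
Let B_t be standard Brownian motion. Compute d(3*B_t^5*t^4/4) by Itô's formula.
d(3*B_t^5*t^4/4) = (B_t^3*t^3*(3*B_t^2 + 15*t/2)) dt + (15*B_t^4*t^4/4) dB_t

Itô's formula for f(t, x): d f(t, B_t) = (f_t + (1/2) f_xx) dt + f_x dB_t. Compute partials of f(t, x) = 3*t^4*x^5/4:
  f_t(t,x)  = 3*t^3*x^5
  f_x(t,x)  = 15*t^4*x^4/4
  f_xx(t,x) = 15*t^4*x^3
Assemble drift = f_t + (1/2) f_xx = t^3*x^3*(15*t/2 + 3*x^2) and diffusion = f_x = 15*t^4*x^4/4. Substituting x = B_t:
  d(3*B_t^5*t^4/4) = (B_t^3*t^3*(3*B_t^2 + 15*t/2)) dt + (15*B_t^4*t^4/4) dB_t.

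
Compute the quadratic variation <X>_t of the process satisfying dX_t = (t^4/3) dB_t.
<X>_t = t^9/81

For an Itô process dX_t = a(t) dt + b(t) dB_t, the quadratic variation is <X>_t = int_0^t b(s)^2 ds (the drift term does not contribute). Here b(s) = s^4/3, so
  b(s)^2 = s^8/9.
Integrating from 0 to t:
  <X>_t = int_0^t (s^8/9) ds = t^9/81.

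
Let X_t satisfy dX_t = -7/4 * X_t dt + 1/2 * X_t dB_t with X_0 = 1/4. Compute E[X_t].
E[X_t] = exp(-7*t/4)/4

For GBM dX = mu X dt + sigma X dB with X_0 = x_0, apply Itô to Y = log X: dY = (mu - sigma^2/2) dt + sigma dB, so Y_t = log(x_0) + (mu - sigma^2/2) t + sigma B_t and hence X_t = x_0 * exp((mu - sigma^2/2) t + sigma B_t).
With mu = -7/4, sigma = 1/2, x_0 = 1/4, this gives:
  X_t = 1/4 * exp((-15/8) * t + (1/2) * B_t).
Since sigma*B_t ~ Normal(0, sigma^2 t), E[exp(sigma*B_t)] = exp(sigma^2 t / 2); so E[X_t] = x_0 * exp((mu - sigma^2/2) t) * exp(sigma^2 t / 2) = x_0 * exp(mu t) = exp(-7*t/4)/4.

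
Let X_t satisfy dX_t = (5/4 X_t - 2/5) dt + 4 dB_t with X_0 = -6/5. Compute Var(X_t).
Var(X_t) = 32*exp(5*t/2)/5 - 32/5

The variance V(t) = Var(X_t) satisfies V'(t) = 2 a V(t) + c^2 with V(0) = 0 (drift coefficient is linear in X, diffusion is constant). With a = 5/4, c = 4, the solution is
  V(t) = (c^2 / (2 a)) * (exp(2 a t) - 1)
       = (4^2 / (2*(5/4))) * (exp((5/2) t) - 1)
       = 32*exp(5*t/2)/5 - 32/5.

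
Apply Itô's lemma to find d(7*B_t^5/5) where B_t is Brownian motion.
d(7*B_t^5/5) = (14*B_t^3) dt + (7*B_t^4) dB_t

Itô's formula for f(B_t) gives d f(B_t) = f'(B_t) dB_t + (1/2) f''(B_t) dt. Compute derivatives of f(x) = 7*x^5/5:
  f'(x)  = 7*x^4
  f''(x) = 28*x^3
Substitute x = B_t and multiply the f'' term by 1/2:
  drift     = (1/2) * (28*x^3) evaluated at B_t = 14*B_t^3
  diffusion = (7*x^4) evaluated at B_t = 7*B_t^4
Therefore d(7*B_t^5/5) = (14*B_t^3) dt + (7*B_t^4) dB_t.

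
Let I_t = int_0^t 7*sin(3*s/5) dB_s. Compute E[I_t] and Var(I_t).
E[I_t] = 0; Var(I_t) = 49*t/2 - 245*sin(6*t/5)/12

The Itô integral of a deterministic integrand f(s) has mean 0 because each increment f(s) * (B_{s+ds} - B_s) has mean 0. By the Itô isometry:
  Var( int_0^t f(s) dB_s ) = E[ (int_0^t f(s) dB_s)^2 ] = int_0^t f(s)^2 ds.
Here f(s) = 7*sin(3*s/5), so f(s)^2 = 49*sin(3*s/5)^2. Integrate:
  int_0^t (49*sin(3*s/5)^2) ds = 49*t/2 - 245*sin(6*t/5)/12.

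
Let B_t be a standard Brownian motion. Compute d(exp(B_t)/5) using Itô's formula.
d(exp(B_t)/5) = (exp(B_t)/10) dt + (exp(B_t)/5) dB_t

Itô's formula for f(B_t) gives d f(B_t) = f'(B_t) dB_t + (1/2) f''(B_t) dt. Compute derivatives of f(x) = exp(x)/5:
  f'(x)  = exp(x)/5
  f''(x) = exp(x)/5
Substitute x = B_t and multiply the f'' term by 1/2:
  drift     = (1/2) * (exp(x)/5) evaluated at B_t = exp(B_t)/10
  diffusion = (exp(x)/5) evaluated at B_t = exp(B_t)/5
Therefore d(exp(B_t)/5) = (exp(B_t)/10) dt + (exp(B_t)/5) dB_t.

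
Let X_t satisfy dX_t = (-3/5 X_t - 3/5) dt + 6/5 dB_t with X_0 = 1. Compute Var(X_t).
Var(X_t) = 6/5 - 6*exp(-6*t/5)/5

The variance V(t) = Var(X_t) satisfies V'(t) = 2 a V(t) + c^2 with V(0) = 0 (drift coefficient is linear in X, diffusion is constant). With a = -3/5, c = 6/5, the solution is
  V(t) = (c^2 / (2 a)) * (exp(2 a t) - 1)
       = ((6/5)^2 / (2*(-3/5))) * (exp((-6/5) t) - 1)
       = 6/5 - 6*exp(-6*t/5)/5.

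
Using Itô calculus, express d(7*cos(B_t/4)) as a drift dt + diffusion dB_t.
d(7*cos(B_t/4)) = (-7*cos(B_t/4)/32) dt + (-7*sin(B_t/4)/4) dB_t

Itô's formula for f(B_t) gives d f(B_t) = f'(B_t) dB_t + (1/2) f''(B_t) dt. Compute derivatives of f(x) = 7*cos(x/4):
  f'(x)  = -7*sin(x/4)/4
  f''(x) = -7*cos(x/4)/16
Substitute x = B_t and multiply the f'' term by 1/2:
  drift     = (1/2) * (-7*cos(x/4)/16) evaluated at B_t = -7*cos(B_t/4)/32
  diffusion = (-7*sin(x/4)/4) evaluated at B_t = -7*sin(B_t/4)/4
Therefore d(7*cos(B_t/4)) = (-7*cos(B_t/4)/32) dt + (-7*sin(B_t/4)/4) dB_t.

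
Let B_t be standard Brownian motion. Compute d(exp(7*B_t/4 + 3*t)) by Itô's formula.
d(exp(7*B_t/4 + 3*t)) = (145*exp(7*B_t/4 + 3*t)/32) dt + (7*exp(7*B_t/4 + 3*t)/4) dB_t

Itô's formula for f(t, x): d f(t, B_t) = (f_t + (1/2) f_xx) dt + f_x dB_t. Compute partials of f(t, x) = exp(3*t + 7*x/4):
  f_t(t,x)  = 3*exp(3*t + 7*x/4)
  f_x(t,x)  = 7*exp(3*t + 7*x/4)/4
  f_xx(t,x) = 49*exp(3*t + 7*x/4)/16
Assemble drift = f_t + (1/2) f_xx = 145*exp(3*t + 7*x/4)/32 and diffusion = f_x = 7*exp(3*t + 7*x/4)/4. Substituting x = B_t:
  d(exp(7*B_t/4 + 3*t)) = (145*exp(7*B_t/4 + 3*t)/32) dt + (7*exp(7*B_t/4 + 3*t)/4) dB_t.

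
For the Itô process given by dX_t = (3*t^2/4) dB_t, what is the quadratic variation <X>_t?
<X>_t = 9*t^5/80

For an Itô process dX_t = a(t) dt + b(t) dB_t, the quadratic variation is <X>_t = int_0^t b(s)^2 ds (the drift term does not contribute). Here b(s) = 3*s^2/4, so
  b(s)^2 = 9*s^4/16.
Integrating from 0 to t:
  <X>_t = int_0^t (9*s^4/16) ds = 9*t^5/80.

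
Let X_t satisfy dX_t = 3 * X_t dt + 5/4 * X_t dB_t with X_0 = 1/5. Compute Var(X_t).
Var(X_t) = (exp(25*t/16) - 1)*exp(6*t)/25

For GBM dX = mu X dt + sigma X dB with X_0 = x_0, apply Itô to Y = log X: dY = (mu - sigma^2/2) dt + sigma dB, so Y_t = log(x_0) + (mu - sigma^2/2) t + sigma B_t and hence X_t = x_0 * exp((mu - sigma^2/2) t + sigma B_t).
With mu = 3, sigma = 5/4, x_0 = 1/5, this gives:
  X_t = 1/5 * exp((71/32) * t + (5/4) * B_t).
Since sigma*B_t ~ Normal(0, sigma^2 t), E[exp(sigma*B_t)] = exp(sigma^2 t / 2); so E[X_t] = x_0 * exp((mu - sigma^2/2) t) * exp(sigma^2 t / 2) = x_0 * exp(mu t) = exp(3*t)/5.
Var(X_t) = E[X_t^2] - (E[X_t])^2 = x_0^2 * exp(2 mu t) * (exp(sigma^2 t) - 1) = (exp(25*t/16) - 1)*exp(6*t)/25.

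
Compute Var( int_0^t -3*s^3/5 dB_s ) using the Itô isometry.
Var = 9*t^7/175

The Itô integral of a deterministic integrand f(s) has mean 0 because each increment f(s) * (B_{s+ds} - B_s) has mean 0. By the Itô isometry:
  Var( int_0^t f(s) dB_s ) = E[ (int_0^t f(s) dB_s)^2 ] = int_0^t f(s)^2 ds.
Here f(s) = -3*s^3/5, so f(s)^2 = 9*s^6/25. Integrate:
  int_0^t (9*s^6/25) ds = 9*t^7/175.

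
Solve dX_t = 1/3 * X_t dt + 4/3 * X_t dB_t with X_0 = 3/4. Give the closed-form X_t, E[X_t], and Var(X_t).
X_t = 3/4 * exp((-5/9) t + (4/3) B_t); E[X_t] = 3*exp(t/3)/4; Var(X_t) = 9*(exp(16*t/9) - 1)*exp(2*t/3)/16

For GBM dX = mu X dt + sigma X dB with X_0 = x_0, apply Itô to Y = log X: dY = (mu - sigma^2/2) dt + sigma dB, so Y_t = log(x_0) + (mu - sigma^2/2) t + sigma B_t and hence X_t = x_0 * exp((mu - sigma^2/2) t + sigma B_t).
With mu = 1/3, sigma = 4/3, x_0 = 3/4, this gives:
  X_t = 3/4 * exp((-5/9) * t + (4/3) * B_t).
Since sigma*B_t ~ Normal(0, sigma^2 t), E[exp(sigma*B_t)] = exp(sigma^2 t / 2); so E[X_t] = x_0 * exp((mu - sigma^2/2) t) * exp(sigma^2 t / 2) = x_0 * exp(mu t) = 3*exp(t/3)/4.
Var(X_t) = E[X_t^2] - (E[X_t])^2 = x_0^2 * exp(2 mu t) * (exp(sigma^2 t) - 1) = 9*(exp(16*t/9) - 1)*exp(2*t/3)/16.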